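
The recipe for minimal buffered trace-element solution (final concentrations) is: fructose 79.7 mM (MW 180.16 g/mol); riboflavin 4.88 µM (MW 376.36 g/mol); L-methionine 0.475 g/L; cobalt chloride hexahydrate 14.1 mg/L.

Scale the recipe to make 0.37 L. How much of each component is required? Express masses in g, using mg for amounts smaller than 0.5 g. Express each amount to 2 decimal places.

Scale factor relative to 1 L: 0.37.
fructose: 79.7 mmol/L × 180.16 g/mol × 0.37 L ÷ 1000 = 5.31 g
riboflavin: 4.88 µmol/L × 376.36 g/mol × 0.37 L ÷ 1000 = 0.68 mg
L-methionine: 0.475 g/L × 0.37 L = 0.17575 g = 175.75 mg
cobalt chloride hexahydrate: 14.1 mg/L × 0.37 L = 5.22 mg

fructose 5.31 g; riboflavin 0.68 mg; L-methionine 175.75 mg; cobalt chloride hexahydrate 5.22 mg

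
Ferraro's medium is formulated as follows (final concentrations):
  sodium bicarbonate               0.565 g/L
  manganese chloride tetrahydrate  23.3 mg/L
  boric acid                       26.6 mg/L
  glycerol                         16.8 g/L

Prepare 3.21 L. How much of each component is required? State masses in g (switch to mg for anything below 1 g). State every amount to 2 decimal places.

sodium bicarbonate 1.81 g; manganese chloride tetrahydrate 74.79 mg; boric acid 85.39 mg; glycerol 53.93 g

Working volume: 3.21 L.
sodium bicarbonate: 0.565 g/L × 3.21 L = 1.81 g
manganese chloride tetrahydrate: 23.3 mg/L × 3.21 L = 74.79 mg
boric acid: 26.6 mg/L × 3.21 L = 85.39 mg
glycerol: 16.8 g/L × 3.21 L = 53.93 g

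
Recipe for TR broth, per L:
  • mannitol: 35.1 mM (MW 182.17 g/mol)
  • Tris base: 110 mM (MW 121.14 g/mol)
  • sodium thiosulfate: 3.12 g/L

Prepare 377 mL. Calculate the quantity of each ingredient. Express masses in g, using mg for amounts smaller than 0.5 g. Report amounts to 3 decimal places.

Working volume: 377 mL = 0.377 L.
mannitol: 35.1 mmol/L × 182.17 g/mol × 0.377 L ÷ 1000 = 2.411 g
Tris base: 110 mmol/L × 121.14 g/mol × 0.377 L ÷ 1000 = 5.024 g
sodium thiosulfate: 3.12 g/L × 0.377 L = 1.176 g

mannitol 2.411 g; Tris base 5.024 g; sodium thiosulfate 1.176 g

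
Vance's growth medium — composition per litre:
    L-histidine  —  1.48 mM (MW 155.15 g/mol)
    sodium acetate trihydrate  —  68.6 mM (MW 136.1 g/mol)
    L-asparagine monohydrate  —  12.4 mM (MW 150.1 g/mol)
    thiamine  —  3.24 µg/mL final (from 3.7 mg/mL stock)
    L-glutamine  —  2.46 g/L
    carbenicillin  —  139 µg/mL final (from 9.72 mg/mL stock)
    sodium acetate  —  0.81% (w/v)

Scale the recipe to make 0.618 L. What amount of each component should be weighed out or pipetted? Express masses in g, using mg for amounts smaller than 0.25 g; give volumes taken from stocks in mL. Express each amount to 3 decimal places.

L-histidine 141.906 mg; sodium acetate trihydrate 5.770 g; L-asparagine monohydrate 1.150 g; thiamine 0.541 mL; L-glutamine 1.520 g; carbenicillin 8.838 mL; sodium acetate 5.006 g

Scale factor relative to 1 L: 0.618.
L-histidine: 1.48 mmol/L × 155.15 mg/mmol × 0.618 L = 141.906 mg
sodium acetate trihydrate: 68.6 mmol/L × 136.1 g/mol × 0.618 L ÷ 1000 = 5.770 g
L-asparagine monohydrate: 12.4 mmol/L × 150.1 g/mol × 0.618 L ÷ 1000 = 1.150 g
thiamine: dilute stock: 3.24 µg/mL × 618 mL ÷ 3700 µg/mL = 0.541 mL
L-glutamine: 2.46 g/L × 0.618 L = 1.520 g
carbenicillin: dilute stock: 139 µg/mL × 618 mL ÷ 9720 µg/mL = 8.838 mL
sodium acetate: 0.81% w/v = 8.1 g/L → 8.1 × 0.618 L = 5.006 g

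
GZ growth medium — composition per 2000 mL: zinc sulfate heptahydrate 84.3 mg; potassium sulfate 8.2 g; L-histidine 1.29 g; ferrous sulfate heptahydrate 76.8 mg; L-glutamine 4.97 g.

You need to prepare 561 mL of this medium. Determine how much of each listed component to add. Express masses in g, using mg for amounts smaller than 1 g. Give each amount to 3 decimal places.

Scale factor = 561 mL / 2000 mL = 0.2805.
zinc sulfate heptahydrate: 84.3 mg × (561 mL / 2000 mL) = 23.646 mg
potassium sulfate: 8.2 g × (561 mL / 2000 mL) = 2.300 g
L-histidine: 1.29 g × (561 mL / 2000 mL) = 0.361845 g = 361.845 mg
ferrous sulfate heptahydrate: 76.8 mg × (561 mL / 2000 mL) = 21.542 mg
L-glutamine: 4.97 g × (561 mL / 2000 mL) = 1.394 g

zinc sulfate heptahydrate 23.646 mg; potassium sulfate 2.300 g; L-histidine 361.845 mg; ferrous sulfate heptahydrate 21.542 mg; L-glutamine 1.394 g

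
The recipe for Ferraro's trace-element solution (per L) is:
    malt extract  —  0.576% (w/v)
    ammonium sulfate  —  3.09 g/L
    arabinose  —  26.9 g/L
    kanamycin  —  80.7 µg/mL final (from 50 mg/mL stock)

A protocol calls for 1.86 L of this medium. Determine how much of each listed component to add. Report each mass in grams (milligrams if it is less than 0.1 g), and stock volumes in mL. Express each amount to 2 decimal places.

Scale factor relative to 1 L: 1.86.
malt extract: 0.576% w/v = 5.76 g/L → 5.76 × 1.86 L = 10.71 g
ammonium sulfate: 3.09 g/L × 1.86 L = 5.75 g
arabinose: 26.9 g/L × 1.86 L = 50.03 g
kanamycin: dilute stock: 80.7 µg/mL × 1860 mL ÷ 50000 µg/mL = 3.00 mL

malt extract 10.71 g; ammonium sulfate 5.75 g; arabinose 50.03 g; kanamycin 3.00 mL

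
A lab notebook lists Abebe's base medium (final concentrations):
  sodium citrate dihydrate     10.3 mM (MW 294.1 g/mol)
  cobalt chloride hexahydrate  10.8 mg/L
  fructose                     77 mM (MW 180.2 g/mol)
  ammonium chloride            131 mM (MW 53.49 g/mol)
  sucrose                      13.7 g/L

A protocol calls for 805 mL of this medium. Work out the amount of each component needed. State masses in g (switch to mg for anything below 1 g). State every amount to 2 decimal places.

Working volume: 805 mL = 0.805 L.
sodium citrate dihydrate: 10.3 mmol/L × 294.1 g/mol × 0.805 L ÷ 1000 = 2.44 g
cobalt chloride hexahydrate: 10.8 mg/L × 0.805 L = 8.69 mg
fructose: 77 mmol/L × 180.2 g/mol × 0.805 L ÷ 1000 = 11.17 g
ammonium chloride: 131 mmol/L × 53.49 g/mol × 0.805 L ÷ 1000 = 5.64 g
sucrose: 13.7 g/L × 0.805 L = 11.03 g

sodium citrate dihydrate 2.44 g; cobalt chloride hexahydrate 8.69 mg; fructose 11.17 g; ammonium chloride 5.64 g; sucrose 11.03 g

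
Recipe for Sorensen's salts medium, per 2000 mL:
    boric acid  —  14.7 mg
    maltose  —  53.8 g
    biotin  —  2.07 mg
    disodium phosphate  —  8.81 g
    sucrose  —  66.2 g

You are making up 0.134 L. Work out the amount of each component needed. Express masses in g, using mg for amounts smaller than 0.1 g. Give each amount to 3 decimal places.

Scale factor = 134 mL / 2000 mL = 0.067.
boric acid: 14.7 mg × (134 mL / 2000 mL) = 0.985 mg
maltose: 53.8 g × (134 mL / 2000 mL) = 3.605 g
biotin: 2.07 mg × (134 mL / 2000 mL) = 0.139 mg
disodium phosphate: 8.81 g × (134 mL / 2000 mL) = 0.590 g
sucrose: 66.2 g × (134 mL / 2000 mL) = 4.435 g

boric acid 0.985 mg; maltose 3.605 g; biotin 0.139 mg; disodium phosphate 0.590 g; sucrose 4.435 g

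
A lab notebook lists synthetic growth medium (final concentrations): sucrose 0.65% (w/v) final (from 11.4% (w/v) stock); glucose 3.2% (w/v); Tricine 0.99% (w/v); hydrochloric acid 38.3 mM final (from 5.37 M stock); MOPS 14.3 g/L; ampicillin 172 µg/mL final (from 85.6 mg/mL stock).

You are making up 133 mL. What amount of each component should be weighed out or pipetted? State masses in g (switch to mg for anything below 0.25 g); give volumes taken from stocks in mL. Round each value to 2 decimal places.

sucrose 7.58 mL; glucose 4.26 g; Tricine 1.32 g; hydrochloric acid 0.95 mL; MOPS 1.90 g; ampicillin 0.27 mL

Scale factor relative to 1 L: 0.133.
sucrose: V = C2·V2/C1 = 0.65% ÷ 11.4% × 133 mL = 7.58 mL
glucose: 3.2% w/v = 32 g/L → 32 × 0.133 L = 4.26 g
Tricine: 0.99% w/v = 9.9 g/L → 9.9 × 0.133 L = 1.32 g
hydrochloric acid: C1V1 = C2V2 → 38.3 mM × 133 mL ÷ 5370 mM = 0.95 mL
MOPS: 14.3 g/L × 0.133 L = 1.90 g
ampicillin: dilute stock: 172 µg/mL × 133 mL ÷ 85600 µg/mL = 0.27 mL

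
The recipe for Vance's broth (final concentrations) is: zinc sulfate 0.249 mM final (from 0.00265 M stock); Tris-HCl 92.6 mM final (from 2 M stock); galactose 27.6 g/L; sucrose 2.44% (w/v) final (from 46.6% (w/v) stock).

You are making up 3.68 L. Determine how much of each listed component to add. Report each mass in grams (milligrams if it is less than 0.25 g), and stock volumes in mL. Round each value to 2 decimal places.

zinc sulfate 345.78 mL; Tris-HCl 170.38 mL; galactose 101.57 g; sucrose 192.69 mL

Working volume: 3.68 L.
zinc sulfate: C1V1 = C2V2 → 0.249 mM × 3680 mL ÷ 2.65 mM = 345.78 mL
Tris-HCl: V = C2·V2/C1 = 92.6 mM × 3680 mL ÷ 2000 mM = 170.38 mL
galactose: 27.6 g/L × 3.68 L = 101.57 g
sucrose: C1V1 = C2V2 → 2.44% ÷ 46.6% × 3680 mL = 192.69 mL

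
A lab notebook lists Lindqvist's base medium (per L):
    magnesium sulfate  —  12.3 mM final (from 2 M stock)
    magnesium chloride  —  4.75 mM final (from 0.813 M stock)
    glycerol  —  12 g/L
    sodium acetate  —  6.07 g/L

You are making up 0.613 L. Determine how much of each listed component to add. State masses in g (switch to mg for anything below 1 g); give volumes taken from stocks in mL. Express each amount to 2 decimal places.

Working volume: 0.613 L.
magnesium sulfate: dilute stock: 12.3 mM × 613 mL ÷ 2000 mM = 3.77 mL
magnesium chloride: V = C2·V2/C1 = 4.75 mM × 613 mL ÷ 813 mM = 3.58 mL
glycerol: 12 g/L × 0.613 L = 7.36 g
sodium acetate: 6.07 g/L × 0.613 L = 3.72 g

magnesium sulfate 3.77 mL; magnesium chloride 3.58 mL; glycerol 7.36 g; sodium acetate 3.72 g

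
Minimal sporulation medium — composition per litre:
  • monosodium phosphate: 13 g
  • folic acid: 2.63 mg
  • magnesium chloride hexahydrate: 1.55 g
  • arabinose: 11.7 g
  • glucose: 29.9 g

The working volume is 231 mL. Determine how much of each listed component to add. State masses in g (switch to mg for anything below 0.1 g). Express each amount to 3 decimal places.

Scale factor = 231 mL / 1000 mL = 0.231.
monosodium phosphate: 13 g × (231 mL / 1000 mL) = 3.003 g
folic acid: 2.63 mg × (231 mL / 1000 mL) = 0.608 mg
magnesium chloride hexahydrate: 1.55 g × (231 mL / 1000 mL) = 0.358 g
arabinose: 11.7 g × (231 mL / 1000 mL) = 2.703 g
glucose: 29.9 g × (231 mL / 1000 mL) = 6.907 g

monosodium phosphate 3.003 g; folic acid 0.608 mg; magnesium chloride hexahydrate 0.358 g; arabinose 2.703 g; glucose 6.907 g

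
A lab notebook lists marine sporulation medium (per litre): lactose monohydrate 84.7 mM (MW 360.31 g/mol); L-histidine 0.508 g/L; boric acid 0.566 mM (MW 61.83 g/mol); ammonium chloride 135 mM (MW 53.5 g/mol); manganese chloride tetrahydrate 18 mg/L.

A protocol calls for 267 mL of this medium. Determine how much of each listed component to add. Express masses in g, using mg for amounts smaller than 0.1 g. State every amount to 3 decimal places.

lactose monohydrate 8.148 g; L-histidine 0.136 g; boric acid 9.344 mg; ammonium chloride 1.928 g; manganese chloride tetrahydrate 4.806 mg

Scale factor relative to 1 L: 0.267.
lactose monohydrate: 84.7 mmol/L × 360.31 g/mol × 0.267 L ÷ 1000 = 8.148 g
L-histidine: 0.508 g/L × 0.267 L = 0.136 g
boric acid: 0.566 mmol/L × 61.83 mg/mmol × 0.267 L = 9.344 mg
ammonium chloride: 135 mmol/L × 53.5 g/mol × 0.267 L ÷ 1000 = 1.928 g
manganese chloride tetrahydrate: 18 mg/L × 0.267 L = 4.806 mg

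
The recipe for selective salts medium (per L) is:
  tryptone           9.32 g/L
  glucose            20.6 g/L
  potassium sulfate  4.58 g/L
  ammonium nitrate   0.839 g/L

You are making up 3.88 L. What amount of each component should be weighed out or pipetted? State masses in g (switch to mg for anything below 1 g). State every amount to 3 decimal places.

Working volume: 3.88 L.
tryptone: 9.32 g/L × 3.88 L = 36.162 g
glucose: 20.6 g/L × 3.88 L = 79.928 g
potassium sulfate: 4.58 g/L × 3.88 L = 17.770 g
ammonium nitrate: 0.839 g/L × 3.88 L = 3.255 g

tryptone 36.162 g; glucose 79.928 g; potassium sulfate 17.770 g; ammonium nitrate 3.255 g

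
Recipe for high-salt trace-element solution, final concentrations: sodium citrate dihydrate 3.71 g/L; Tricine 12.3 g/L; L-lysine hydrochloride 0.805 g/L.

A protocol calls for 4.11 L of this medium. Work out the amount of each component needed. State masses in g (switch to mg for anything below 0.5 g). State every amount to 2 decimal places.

sodium citrate dihydrate 15.25 g; Tricine 50.55 g; L-lysine hydrochloride 3.31 g

Scale factor relative to 1 L: 4.11.
sodium citrate dihydrate: 3.71 g/L × 4.11 L = 15.25 g
Tricine: 12.3 g/L × 4.11 L = 50.55 g
L-lysine hydrochloride: 0.805 g/L × 4.11 L = 3.31 g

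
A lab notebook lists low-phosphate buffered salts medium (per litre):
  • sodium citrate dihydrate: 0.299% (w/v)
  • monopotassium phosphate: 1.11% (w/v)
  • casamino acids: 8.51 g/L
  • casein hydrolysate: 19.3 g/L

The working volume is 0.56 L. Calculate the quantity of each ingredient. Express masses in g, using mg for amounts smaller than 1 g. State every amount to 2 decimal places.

sodium citrate dihydrate 1.67 g; monopotassium phosphate 6.22 g; casamino acids 4.77 g; casein hydrolysate 10.81 g

Working volume: 0.56 L.
sodium citrate dihydrate: 0.299 g per 100 mL × 560 mL ÷ 100 = 1.67 g
monopotassium phosphate: 1.11% w/v = 11.1 g/L → 11.1 × 0.56 L = 6.22 g
casamino acids: 8.51 g/L × 0.56 L = 4.77 g
casein hydrolysate: 19.3 g/L × 0.56 L = 10.81 g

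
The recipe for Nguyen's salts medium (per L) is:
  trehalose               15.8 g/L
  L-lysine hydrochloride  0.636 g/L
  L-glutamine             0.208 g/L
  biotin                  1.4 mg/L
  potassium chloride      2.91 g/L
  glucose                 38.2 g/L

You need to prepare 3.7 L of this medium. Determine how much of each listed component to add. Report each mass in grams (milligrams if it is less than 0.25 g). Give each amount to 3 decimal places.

Scale factor relative to 1 L: 3.7.
trehalose: 15.8 g/L × 3.7 L = 58.460 g
L-lysine hydrochloride: 0.636 g/L × 3.7 L = 2.353 g
L-glutamine: 0.208 g/L × 3.7 L = 0.770 g
biotin: 1.4 mg/L × 3.7 L = 5.180 mg
potassium chloride: 2.91 g/L × 3.7 L = 10.767 g
glucose: 38.2 g/L × 3.7 L = 141.340 g

trehalose 58.460 g; L-lysine hydrochloride 2.353 g; L-glutamine 0.770 g; biotin 5.180 mg; potassium chloride 10.767 g; glucose 141.340 g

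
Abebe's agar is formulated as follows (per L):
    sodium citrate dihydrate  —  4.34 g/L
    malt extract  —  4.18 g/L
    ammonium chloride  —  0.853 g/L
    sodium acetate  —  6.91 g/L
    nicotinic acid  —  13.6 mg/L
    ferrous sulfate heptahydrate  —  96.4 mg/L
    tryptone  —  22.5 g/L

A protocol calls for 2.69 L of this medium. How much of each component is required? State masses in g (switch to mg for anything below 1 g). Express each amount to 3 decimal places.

sodium citrate dihydrate 11.675 g; malt extract 11.244 g; ammonium chloride 2.295 g; sodium acetate 18.588 g; nicotinic acid 36.584 mg; ferrous sulfate heptahydrate 259.316 mg; tryptone 60.525 g

Scale factor relative to 1 L: 2.69.
sodium citrate dihydrate: 4.34 g/L × 2.69 L = 11.675 g
malt extract: 4.18 g/L × 2.69 L = 11.244 g
ammonium chloride: 0.853 g/L × 2.69 L = 2.295 g
sodium acetate: 6.91 g/L × 2.69 L = 18.588 g
nicotinic acid: 13.6 mg/L × 2.69 L = 36.584 mg
ferrous sulfate heptahydrate: 96.4 mg/L × 2.69 L = 259.316 mg
tryptone: 22.5 g/L × 2.69 L = 60.525 g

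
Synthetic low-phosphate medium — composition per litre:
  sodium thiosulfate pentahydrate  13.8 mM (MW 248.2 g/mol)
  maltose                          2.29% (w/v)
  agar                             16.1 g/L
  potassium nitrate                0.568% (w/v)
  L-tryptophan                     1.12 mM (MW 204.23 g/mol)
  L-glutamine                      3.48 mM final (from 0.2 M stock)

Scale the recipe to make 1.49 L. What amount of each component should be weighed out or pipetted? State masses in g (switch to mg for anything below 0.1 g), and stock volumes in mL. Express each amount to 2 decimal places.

Scale factor relative to 1 L: 1.49.
sodium thiosulfate pentahydrate: 13.8 mmol/L × 248.2 g/mol × 1.49 L ÷ 1000 = 5.10 g
maltose: 2.29% w/v = 22.9 g/L → 22.9 × 1.49 L = 34.12 g
agar: 16.1 g/L × 1.49 L = 23.99 g
potassium nitrate: 0.568% w/v = 5.68 g/L → 5.68 × 1.49 L = 8.46 g
L-tryptophan: 1.12 mmol/L × 204.23 g/mol × 1.49 L ÷ 1000 = 0.34 g
L-glutamine: C1V1 = C2V2 → 3.48 mM × 1490 mL ÷ 200 mM = 25.93 mL

sodium thiosulfate pentahydrate 5.10 g; maltose 34.12 g; agar 23.99 g; potassium nitrate 8.46 g; L-tryptophan 0.34 g; L-glutamine 25.93 mL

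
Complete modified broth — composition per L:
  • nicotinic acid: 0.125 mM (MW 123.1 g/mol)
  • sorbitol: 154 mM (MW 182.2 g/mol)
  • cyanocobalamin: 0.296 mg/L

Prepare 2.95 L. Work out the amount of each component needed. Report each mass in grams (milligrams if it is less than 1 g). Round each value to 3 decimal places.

Scale factor relative to 1 L: 2.95.
nicotinic acid: 0.125 mmol/L × 123.1 mg/mmol × 2.95 L = 45.393 mg
sorbitol: 154 mmol/L × 182.2 g/mol × 2.95 L ÷ 1000 = 82.773 g
cyanocobalamin: 0.296 mg/L × 2.95 L = 0.873 mg

nicotinic acid 45.393 mg; sorbitol 82.773 g; cyanocobalamin 0.873 mg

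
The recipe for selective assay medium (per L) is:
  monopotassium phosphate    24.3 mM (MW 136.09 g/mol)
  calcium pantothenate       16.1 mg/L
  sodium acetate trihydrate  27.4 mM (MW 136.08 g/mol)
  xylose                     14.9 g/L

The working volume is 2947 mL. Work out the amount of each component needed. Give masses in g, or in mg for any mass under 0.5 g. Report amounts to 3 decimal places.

monopotassium phosphate 9.746 g; calcium pantothenate 47.447 mg; sodium acetate trihydrate 10.988 g; xylose 43.910 g

Working volume: 2947 mL = 2.947 L.
monopotassium phosphate: 24.3 mmol/L × 136.09 g/mol × 2.947 L ÷ 1000 = 9.746 g
calcium pantothenate: 16.1 mg/L × 2.947 L = 47.447 mg
sodium acetate trihydrate: 27.4 mmol/L × 136.08 g/mol × 2.947 L ÷ 1000 = 10.988 g
xylose: 14.9 g/L × 2.947 L = 43.910 g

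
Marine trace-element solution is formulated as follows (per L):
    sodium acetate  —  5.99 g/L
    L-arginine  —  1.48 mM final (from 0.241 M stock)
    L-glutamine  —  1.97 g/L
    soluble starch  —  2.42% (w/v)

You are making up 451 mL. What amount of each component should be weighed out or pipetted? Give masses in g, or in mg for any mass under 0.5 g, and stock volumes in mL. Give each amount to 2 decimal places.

sodium acetate 2.70 g; L-arginine 2.77 mL; L-glutamine 0.89 g; soluble starch 10.91 g

Target volume = 451 mL = 0.451 L.
sodium acetate: 5.99 g/L × 0.451 L = 2.70 g
L-arginine: dilute stock: 1.48 mM × 451 mL ÷ 241 mM = 2.77 mL
L-glutamine: 1.97 g/L × 0.451 L = 0.89 g
soluble starch: 2.42 g per 100 mL × 451 mL ÷ 100 = 10.91 g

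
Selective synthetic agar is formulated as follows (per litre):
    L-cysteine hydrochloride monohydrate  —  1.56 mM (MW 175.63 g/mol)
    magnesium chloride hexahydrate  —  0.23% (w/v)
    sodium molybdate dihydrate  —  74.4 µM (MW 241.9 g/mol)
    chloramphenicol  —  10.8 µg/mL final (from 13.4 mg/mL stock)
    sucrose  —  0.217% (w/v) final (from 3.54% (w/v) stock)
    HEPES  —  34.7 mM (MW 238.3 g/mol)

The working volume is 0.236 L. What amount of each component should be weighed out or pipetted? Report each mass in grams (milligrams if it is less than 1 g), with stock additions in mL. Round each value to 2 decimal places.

Scale factor relative to 1 L: 0.236.
L-cysteine hydrochloride monohydrate: 1.56 mmol/L × 175.63 mg/mmol × 0.236 L = 64.66 mg
magnesium chloride hexahydrate: 0.23 g per 100 mL × 236 mL ÷ 100 = 0.5428 g = 542.80 mg
sodium molybdate dihydrate: 74.4 µmol/L × 241.9 g/mol × 0.236 L ÷ 1000 = 4.25 mg
chloramphenicol: C1V1 = C2V2 → 10.8 µg/mL × 236 mL ÷ 13400 µg/mL = 0.19 mL
sucrose: dilute stock: 0.217% ÷ 3.54% × 236 mL = 14.47 mL
HEPES: 34.7 mmol/L × 238.3 g/mol × 0.236 L ÷ 1000 = 1.95 g

L-cysteine hydrochloride monohydrate 64.66 mg; magnesium chloride hexahydrate 542.80 mg; sodium molybdate dihydrate 4.25 mg; chloramphenicol 0.19 mL; sucrose 14.47 mL; HEPES 1.95 g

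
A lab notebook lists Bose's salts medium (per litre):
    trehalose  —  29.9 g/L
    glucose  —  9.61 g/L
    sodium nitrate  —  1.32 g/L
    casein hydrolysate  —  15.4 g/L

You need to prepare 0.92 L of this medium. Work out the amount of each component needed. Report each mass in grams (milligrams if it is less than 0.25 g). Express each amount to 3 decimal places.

trehalose 27.508 g; glucose 8.841 g; sodium nitrate 1.214 g; casein hydrolysate 14.168 g

Scale factor relative to 1 L: 0.92.
trehalose: 29.9 g/L × 0.92 L = 27.508 g
glucose: 9.61 g/L × 0.92 L = 8.841 g
sodium nitrate: 1.32 g/L × 0.92 L = 1.214 g
casein hydrolysate: 15.4 g/L × 0.92 L = 14.168 g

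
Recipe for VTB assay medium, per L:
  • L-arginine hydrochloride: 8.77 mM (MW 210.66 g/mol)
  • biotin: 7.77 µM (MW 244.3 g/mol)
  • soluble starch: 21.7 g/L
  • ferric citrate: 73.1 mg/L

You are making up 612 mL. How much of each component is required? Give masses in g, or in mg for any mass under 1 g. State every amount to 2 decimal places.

Working volume: 612 mL = 0.612 L.
L-arginine hydrochloride: 8.77 mmol/L × 210.66 g/mol × 0.612 L ÷ 1000 = 1.13 g
biotin: 7.77 µmol/L × 244.3 g/mol × 0.612 L ÷ 1000 = 1.16 mg
soluble starch: 21.7 g/L × 0.612 L = 13.28 g
ferric citrate: 73.1 mg/L × 0.612 L = 44.74 mg

L-arginine hydrochloride 1.13 g; biotin 1.16 mg; soluble starch 13.28 g; ferric citrate 44.74 mg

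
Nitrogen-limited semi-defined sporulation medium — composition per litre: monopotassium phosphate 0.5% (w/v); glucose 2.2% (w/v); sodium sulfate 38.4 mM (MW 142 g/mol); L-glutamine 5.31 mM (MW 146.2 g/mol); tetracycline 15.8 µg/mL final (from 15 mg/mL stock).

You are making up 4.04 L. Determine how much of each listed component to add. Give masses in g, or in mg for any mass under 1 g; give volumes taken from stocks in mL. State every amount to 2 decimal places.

Scale factor relative to 1 L: 4.04.
monopotassium phosphate: 0.5% w/v = 5 g/L → 5 × 4.04 L = 20.20 g
glucose: 2.2 g per 100 mL × 4040 mL ÷ 100 = 88.88 g
sodium sulfate: 38.4 mmol/L × 142 g/mol × 4.04 L ÷ 1000 = 22.03 g
L-glutamine: 5.31 mmol/L × 146.2 g/mol × 4.04 L ÷ 1000 = 3.14 g
tetracycline: C1V1 = C2V2 → 15.8 µg/mL × 4040 mL ÷ 15000 µg/mL = 4.26 mL

monopotassium phosphate 20.20 g; glucose 88.88 g; sodium sulfate 22.03 g; L-glutamine 3.14 g; tetracycline 4.26 mL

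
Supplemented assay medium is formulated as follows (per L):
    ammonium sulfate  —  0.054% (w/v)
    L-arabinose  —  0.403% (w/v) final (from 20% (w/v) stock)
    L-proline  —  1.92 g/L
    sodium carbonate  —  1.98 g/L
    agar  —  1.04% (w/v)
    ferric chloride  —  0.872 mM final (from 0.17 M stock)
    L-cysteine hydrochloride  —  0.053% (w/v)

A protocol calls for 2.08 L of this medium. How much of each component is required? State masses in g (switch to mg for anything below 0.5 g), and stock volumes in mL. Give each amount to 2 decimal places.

ammonium sulfate 1.12 g; L-arabinose 41.91 mL; L-proline 3.99 g; sodium carbonate 4.12 g; agar 21.63 g; ferric chloride 10.67 mL; L-cysteine hydrochloride 1.10 g

Scale factor relative to 1 L: 2.08.
ammonium sulfate: 0.054 g per 100 mL × 2080 mL ÷ 100 = 1.12 g
L-arabinose: V = C2·V2/C1 = 0.403% ÷ 20% × 2080 mL = 41.91 mL
L-proline: 1.92 g/L × 2.08 L = 3.99 g
sodium carbonate: 1.98 g/L × 2.08 L = 4.12 g
agar: 1.04 g per 100 mL × 2080 mL ÷ 100 = 21.63 g
ferric chloride: dilute stock: 0.872 mM × 2080 mL ÷ 170 mM = 10.67 mL
L-cysteine hydrochloride: 0.053 g per 100 mL × 2080 mL ÷ 100 = 1.10 g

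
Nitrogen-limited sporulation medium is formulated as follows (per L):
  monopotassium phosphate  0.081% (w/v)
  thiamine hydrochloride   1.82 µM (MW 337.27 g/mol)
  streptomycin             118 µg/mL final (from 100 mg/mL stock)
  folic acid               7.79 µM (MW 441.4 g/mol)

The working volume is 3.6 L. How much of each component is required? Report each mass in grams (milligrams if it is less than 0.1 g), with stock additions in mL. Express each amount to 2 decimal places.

Scale factor relative to 1 L: 3.6.
monopotassium phosphate: 0.081% w/v = 0.81 g/L → 0.81 × 3.6 L = 2.92 g
thiamine hydrochloride: 1.82 µmol/L × 337.27 g/mol × 3.6 L ÷ 1000 = 2.21 mg
streptomycin: C1V1 = C2V2 → 118 µg/mL × 3600 mL ÷ 100000 µg/mL = 4.25 mL
folic acid: 7.79 µmol/L × 441.4 g/mol × 3.6 L ÷ 1000 = 12.38 mg

monopotassium phosphate 2.92 g; thiamine hydrochloride 2.21 mg; streptomycin 4.25 mL; folic acid 12.38 mg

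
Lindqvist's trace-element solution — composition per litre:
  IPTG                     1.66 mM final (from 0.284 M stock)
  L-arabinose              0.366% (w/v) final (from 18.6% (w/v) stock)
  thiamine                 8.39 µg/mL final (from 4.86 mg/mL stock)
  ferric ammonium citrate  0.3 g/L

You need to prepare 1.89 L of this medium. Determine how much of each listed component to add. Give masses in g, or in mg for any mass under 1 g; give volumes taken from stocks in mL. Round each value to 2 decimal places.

Working volume: 1.89 L.
IPTG: V = C2·V2/C1 = 1.66 mM × 1890 mL ÷ 284 mM = 11.05 mL
L-arabinose: C1V1 = C2V2 → 0.366% ÷ 18.6% × 1890 mL = 37.19 mL
thiamine: V = C2·V2/C1 = 8.39 µg/mL × 1890 mL ÷ 4860 µg/mL = 3.26 mL
ferric ammonium citrate: 0.3 g/L × 1.89 L = 0.567 g = 567.00 mg

IPTG 11.05 mL; L-arabinose 37.19 mL; thiamine 3.26 mL; ferric ammonium citrate 567.00 mg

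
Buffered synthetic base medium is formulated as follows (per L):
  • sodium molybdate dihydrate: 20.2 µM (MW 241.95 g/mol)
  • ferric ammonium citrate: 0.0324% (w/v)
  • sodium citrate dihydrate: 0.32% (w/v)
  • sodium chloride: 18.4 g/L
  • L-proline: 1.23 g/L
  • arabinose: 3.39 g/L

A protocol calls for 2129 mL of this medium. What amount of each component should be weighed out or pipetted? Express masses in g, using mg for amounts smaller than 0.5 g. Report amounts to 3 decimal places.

sodium molybdate dihydrate 10.405 mg; ferric ammonium citrate 0.690 g; sodium citrate dihydrate 6.813 g; sodium chloride 39.174 g; L-proline 2.619 g; arabinose 7.217 g

Target volume = 2129 mL = 2.129 L.
sodium molybdate dihydrate: 20.2 µmol/L × 241.95 g/mol × 2.129 L ÷ 1000 = 10.405 mg
ferric ammonium citrate: 0.0324% w/v = 0.324 g/L → 0.324 × 2.129 L = 0.690 g
sodium citrate dihydrate: 0.32 g per 100 mL × 2129 mL ÷ 100 = 6.813 g
sodium chloride: 18.4 g/L × 2.129 L = 39.174 g
L-proline: 1.23 g/L × 2.129 L = 2.619 g
arabinose: 3.39 g/L × 2.129 L = 7.217 g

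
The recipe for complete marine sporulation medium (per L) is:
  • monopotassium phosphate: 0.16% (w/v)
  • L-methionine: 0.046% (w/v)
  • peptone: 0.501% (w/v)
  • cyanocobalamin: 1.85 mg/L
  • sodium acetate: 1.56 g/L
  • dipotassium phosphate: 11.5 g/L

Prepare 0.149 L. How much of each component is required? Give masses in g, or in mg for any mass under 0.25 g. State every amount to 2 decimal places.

monopotassium phosphate 238.40 mg; L-methionine 68.54 mg; peptone 0.75 g; cyanocobalamin 0.28 mg; sodium acetate 232.44 mg; dipotassium phosphate 1.71 g

Scale factor relative to 1 L: 0.149.
monopotassium phosphate: 0.16% w/v = 1.6 g/L → 1.6 × 0.149 L = 0.2384 g = 238.40 mg
L-methionine: 0.046% w/v = 0.46 g/L → 0.46 × 0.149 L = 0.06854 g = 68.54 mg
peptone: 0.501% w/v = 5.01 g/L → 5.01 × 0.149 L = 0.75 g
cyanocobalamin: 1.85 mg/L × 0.149 L = 0.28 mg
sodium acetate: 1.56 g/L × 0.149 L = 0.23244 g = 232.44 mg
dipotassium phosphate: 11.5 g/L × 0.149 L = 1.71 g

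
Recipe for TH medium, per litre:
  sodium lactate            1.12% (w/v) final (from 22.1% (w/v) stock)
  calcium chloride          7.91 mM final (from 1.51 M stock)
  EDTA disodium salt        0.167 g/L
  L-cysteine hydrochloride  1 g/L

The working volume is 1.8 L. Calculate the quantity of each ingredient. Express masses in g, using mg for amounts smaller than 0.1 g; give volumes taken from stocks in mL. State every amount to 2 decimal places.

sodium lactate 91.22 mL; calcium chloride 9.43 mL; EDTA disodium salt 0.30 g; L-cysteine hydrochloride 1.80 g

Scale factor relative to 1 L: 1.8.
sodium lactate: dilute stock: 1.12% ÷ 22.1% × 1800 mL = 91.22 mL
calcium chloride: dilute stock: 7.91 mM × 1800 mL ÷ 1510 mM = 9.43 mL
EDTA disodium salt: 0.167 g/L × 1.8 L = 0.30 g
L-cysteine hydrochloride: 1 g/L × 1.8 L = 1.80 g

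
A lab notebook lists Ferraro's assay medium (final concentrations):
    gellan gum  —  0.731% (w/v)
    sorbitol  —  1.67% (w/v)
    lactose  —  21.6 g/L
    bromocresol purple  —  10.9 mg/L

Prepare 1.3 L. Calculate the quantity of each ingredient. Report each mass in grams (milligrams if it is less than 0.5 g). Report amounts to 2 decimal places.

gellan gum 9.50 g; sorbitol 21.71 g; lactose 28.08 g; bromocresol purple 14.17 mg

Working volume: 1.3 L.
gellan gum: 0.731% w/v = 7.31 g/L → 7.31 × 1.3 L = 9.50 g
sorbitol: 1.67 g per 100 mL × 1300 mL ÷ 100 = 21.71 g
lactose: 21.6 g/L × 1.3 L = 28.08 g
bromocresol purple: 10.9 mg/L × 1.3 L = 14.17 mg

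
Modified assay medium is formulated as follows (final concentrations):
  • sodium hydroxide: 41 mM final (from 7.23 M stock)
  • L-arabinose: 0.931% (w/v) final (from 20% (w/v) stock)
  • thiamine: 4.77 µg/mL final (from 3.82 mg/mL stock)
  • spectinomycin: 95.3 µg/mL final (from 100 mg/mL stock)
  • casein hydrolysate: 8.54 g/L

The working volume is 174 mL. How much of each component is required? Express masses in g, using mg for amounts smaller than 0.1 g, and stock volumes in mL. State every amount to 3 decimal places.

sodium hydroxide 0.987 mL; L-arabinose 8.100 mL; thiamine 0.217 mL; spectinomycin 0.166 mL; casein hydrolysate 1.486 g

Target volume = 174 mL = 0.174 L.
sodium hydroxide: V = C2·V2/C1 = 41 mM × 174 mL ÷ 7230 mM = 0.987 mL
L-arabinose: dilute stock: 0.931% ÷ 20% × 174 mL = 8.100 mL
thiamine: dilute stock: 4.77 µg/mL × 174 mL ÷ 3820 µg/mL = 0.217 mL
spectinomycin: dilute stock: 95.3 µg/mL × 174 mL ÷ 100000 µg/mL = 0.166 mL
casein hydrolysate: 8.54 g/L × 0.174 L = 1.486 g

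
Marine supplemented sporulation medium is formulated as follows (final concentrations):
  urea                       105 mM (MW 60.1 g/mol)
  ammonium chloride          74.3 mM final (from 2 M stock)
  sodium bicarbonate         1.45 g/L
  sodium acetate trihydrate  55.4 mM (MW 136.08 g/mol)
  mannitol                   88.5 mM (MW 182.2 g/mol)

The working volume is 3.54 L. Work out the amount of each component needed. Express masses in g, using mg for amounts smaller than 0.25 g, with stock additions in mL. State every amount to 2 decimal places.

urea 22.34 g; ammonium chloride 131.51 mL; sodium bicarbonate 5.13 g; sodium acetate trihydrate 26.69 g; mannitol 57.08 g

Scale factor relative to 1 L: 3.54.
urea: 105 mmol/L × 60.1 g/mol × 3.54 L ÷ 1000 = 22.34 g
ammonium chloride: V = C2·V2/C1 = 74.3 mM × 3540 mL ÷ 2000 mM = 131.51 mL
sodium bicarbonate: 1.45 g/L × 3.54 L = 5.13 g
sodium acetate trihydrate: 55.4 mmol/L × 136.08 g/mol × 3.54 L ÷ 1000 = 26.69 g
mannitol: 88.5 mmol/L × 182.2 g/mol × 3.54 L ÷ 1000 = 57.08 g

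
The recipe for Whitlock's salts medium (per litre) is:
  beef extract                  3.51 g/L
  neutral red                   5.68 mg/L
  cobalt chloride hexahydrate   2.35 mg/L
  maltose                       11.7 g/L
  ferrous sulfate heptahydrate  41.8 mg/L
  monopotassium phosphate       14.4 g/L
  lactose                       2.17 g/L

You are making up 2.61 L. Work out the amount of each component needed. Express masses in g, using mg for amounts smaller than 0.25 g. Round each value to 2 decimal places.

Working volume: 2.61 L.
beef extract: 3.51 g/L × 2.61 L = 9.16 g
neutral red: 5.68 mg/L × 2.61 L = 14.82 mg
cobalt chloride hexahydrate: 2.35 mg/L × 2.61 L = 6.13 mg
maltose: 11.7 g/L × 2.61 L = 30.54 g
ferrous sulfate heptahydrate: 41.8 mg/L × 2.61 L = 109.10 mg
monopotassium phosphate: 14.4 g/L × 2.61 L = 37.58 g
lactose: 2.17 g/L × 2.61 L = 5.66 g

beef extract 9.16 g; neutral red 14.82 mg; cobalt chloride hexahydrate 6.13 mg; maltose 30.54 g; ferrous sulfate heptahydrate 109.10 mg; monopotassium phosphate 37.58 g; lactose 5.66 g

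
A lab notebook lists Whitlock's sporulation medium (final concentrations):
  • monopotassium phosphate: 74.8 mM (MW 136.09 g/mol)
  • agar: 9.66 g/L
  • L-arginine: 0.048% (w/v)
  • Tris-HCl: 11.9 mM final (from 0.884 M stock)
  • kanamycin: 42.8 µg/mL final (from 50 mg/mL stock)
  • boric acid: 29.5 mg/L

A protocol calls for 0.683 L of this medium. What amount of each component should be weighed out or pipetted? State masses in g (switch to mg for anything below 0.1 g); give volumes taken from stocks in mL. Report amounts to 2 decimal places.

Scale factor relative to 1 L: 0.683.
monopotassium phosphate: 74.8 mmol/L × 136.09 g/mol × 0.683 L ÷ 1000 = 6.95 g
agar: 9.66 g/L × 0.683 L = 6.60 g
L-arginine: 0.048% w/v = 0.48 g/L → 0.48 × 0.683 L = 0.33 g
Tris-HCl: V = C2·V2/C1 = 11.9 mM × 683 mL ÷ 884 mM = 9.19 mL
kanamycin: dilute stock: 42.8 µg/mL × 683 mL ÷ 50000 µg/mL = 0.58 mL
boric acid: 29.5 mg/L × 0.683 L = 20.15 mg

monopotassium phosphate 6.95 g; agar 6.60 g; L-arginine 0.33 g; Tris-HCl 9.19 mL; kanamycin 0.58 mL; boric acid 20.15 mg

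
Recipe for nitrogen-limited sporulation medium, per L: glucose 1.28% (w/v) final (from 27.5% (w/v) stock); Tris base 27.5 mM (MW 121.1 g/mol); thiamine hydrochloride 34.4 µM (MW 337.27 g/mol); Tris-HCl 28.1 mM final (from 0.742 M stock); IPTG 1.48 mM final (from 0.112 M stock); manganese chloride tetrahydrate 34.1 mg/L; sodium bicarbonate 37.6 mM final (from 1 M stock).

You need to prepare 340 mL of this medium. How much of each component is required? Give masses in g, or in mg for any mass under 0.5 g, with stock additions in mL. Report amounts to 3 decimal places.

Working volume: 340 mL = 0.34 L.
glucose: V = C2·V2/C1 = 1.28% ÷ 27.5% × 340 mL = 15.825 mL
Tris base: 27.5 mmol/L × 121.1 g/mol × 0.34 L ÷ 1000 = 1.132 g
thiamine hydrochloride: 34.4 µmol/L × 337.27 g/mol × 0.34 L ÷ 1000 = 3.945 mg
Tris-HCl: dilute stock: 28.1 mM × 340 mL ÷ 742 mM = 12.876 mL
IPTG: C1V1 = C2V2 → 1.48 mM × 340 mL ÷ 112 mM = 4.493 mL
manganese chloride tetrahydrate: 34.1 mg/L × 0.34 L = 11.594 mg
sodium bicarbonate: C1V1 = C2V2 → 37.6 mM × 340 mL ÷ 1000 mM = 12.784 mL

glucose 15.825 mL; Tris base 1.132 g; thiamine hydrochloride 3.945 mg; Tris-HCl 12.876 mL; IPTG 4.493 mL; manganese chloride tetrahydrate 11.594 mg; sodium bicarbonate 12.784 mL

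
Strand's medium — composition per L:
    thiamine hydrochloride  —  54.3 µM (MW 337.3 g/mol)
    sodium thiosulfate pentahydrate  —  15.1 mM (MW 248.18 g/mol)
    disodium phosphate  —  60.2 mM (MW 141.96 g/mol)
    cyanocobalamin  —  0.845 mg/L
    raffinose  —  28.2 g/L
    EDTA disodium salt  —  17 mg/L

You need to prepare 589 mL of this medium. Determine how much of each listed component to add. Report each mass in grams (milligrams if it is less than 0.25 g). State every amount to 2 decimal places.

thiamine hydrochloride 10.79 mg; sodium thiosulfate pentahydrate 2.21 g; disodium phosphate 5.03 g; cyanocobalamin 0.50 mg; raffinose 16.61 g; EDTA disodium salt 10.01 mg

Scale factor relative to 1 L: 0.589.
thiamine hydrochloride: 54.3 µmol/L × 337.3 g/mol × 0.589 L ÷ 1000 = 10.79 mg
sodium thiosulfate pentahydrate: 15.1 mmol/L × 248.18 g/mol × 0.589 L ÷ 1000 = 2.21 g
disodium phosphate: 60.2 mmol/L × 141.96 g/mol × 0.589 L ÷ 1000 = 5.03 g
cyanocobalamin: 0.845 mg/L × 0.589 L = 0.50 mg
raffinose: 28.2 g/L × 0.589 L = 16.61 g
EDTA disodium salt: 17 mg/L × 0.589 L = 10.01 mg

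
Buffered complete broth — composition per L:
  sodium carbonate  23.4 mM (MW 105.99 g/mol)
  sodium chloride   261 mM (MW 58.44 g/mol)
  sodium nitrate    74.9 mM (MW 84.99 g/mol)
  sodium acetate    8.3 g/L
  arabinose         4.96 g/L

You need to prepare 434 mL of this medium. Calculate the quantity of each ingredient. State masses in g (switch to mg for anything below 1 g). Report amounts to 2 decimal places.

sodium carbonate 1.08 g; sodium chloride 6.62 g; sodium nitrate 2.76 g; sodium acetate 3.60 g; arabinose 2.15 g

Scale factor relative to 1 L: 0.434.
sodium carbonate: 23.4 mmol/L × 105.99 g/mol × 0.434 L ÷ 1000 = 1.08 g
sodium chloride: 261 mmol/L × 58.44 g/mol × 0.434 L ÷ 1000 = 6.62 g
sodium nitrate: 74.9 mmol/L × 84.99 g/mol × 0.434 L ÷ 1000 = 2.76 g
sodium acetate: 8.3 g/L × 0.434 L = 3.60 g
arabinose: 4.96 g/L × 0.434 L = 2.15 g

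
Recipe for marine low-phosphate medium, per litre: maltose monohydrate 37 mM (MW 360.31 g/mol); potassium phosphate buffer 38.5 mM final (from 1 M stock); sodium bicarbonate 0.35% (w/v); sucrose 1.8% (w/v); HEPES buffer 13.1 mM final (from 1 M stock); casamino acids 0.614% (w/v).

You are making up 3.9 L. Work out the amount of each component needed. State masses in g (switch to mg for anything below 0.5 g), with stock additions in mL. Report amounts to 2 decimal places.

maltose monohydrate 51.99 g; potassium phosphate buffer 150.15 mL; sodium bicarbonate 13.65 g; sucrose 70.20 g; HEPES buffer 51.09 mL; casamino acids 23.95 g

Working volume: 3.9 L.
maltose monohydrate: 37 mmol/L × 360.31 g/mol × 3.9 L ÷ 1000 = 51.99 g
potassium phosphate buffer: dilute stock: 38.5 mM × 3900 mL ÷ 1000 mM = 150.15 mL
sodium bicarbonate: 0.35% w/v = 3.5 g/L → 3.5 × 3.9 L = 13.65 g
sucrose: 1.8% w/v = 18 g/L → 18 × 3.9 L = 70.20 g
HEPES buffer: C1V1 = C2V2 → 13.1 mM × 3900 mL ÷ 1000 mM = 51.09 mL
casamino acids: 0.614 g per 100 mL × 3900 mL ÷ 100 = 23.95 g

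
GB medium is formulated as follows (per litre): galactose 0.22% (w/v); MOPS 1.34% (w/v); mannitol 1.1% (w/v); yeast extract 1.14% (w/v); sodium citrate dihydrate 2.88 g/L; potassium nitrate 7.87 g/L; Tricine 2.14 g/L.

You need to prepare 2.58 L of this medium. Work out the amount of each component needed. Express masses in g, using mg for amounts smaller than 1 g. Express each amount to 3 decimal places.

Scale factor relative to 1 L: 2.58.
galactose: 0.22% w/v = 2.2 g/L → 2.2 × 2.58 L = 5.676 g
MOPS: 1.34 g per 100 mL × 2580 mL ÷ 100 = 34.572 g
mannitol: 1.1 g per 100 mL × 2580 mL ÷ 100 = 28.380 g
yeast extract: 1.14% w/v = 11.4 g/L → 11.4 × 2.58 L = 29.412 g
sodium citrate dihydrate: 2.88 g/L × 2.58 L = 7.430 g
potassium nitrate: 7.87 g/L × 2.58 L = 20.305 g
Tricine: 2.14 g/L × 2.58 L = 5.521 g

galactose 5.676 g; MOPS 34.572 g; mannitol 28.380 g; yeast extract 29.412 g; sodium citrate dihydrate 7.430 g; potassium nitrate 20.305 g; Tricine 5.521 g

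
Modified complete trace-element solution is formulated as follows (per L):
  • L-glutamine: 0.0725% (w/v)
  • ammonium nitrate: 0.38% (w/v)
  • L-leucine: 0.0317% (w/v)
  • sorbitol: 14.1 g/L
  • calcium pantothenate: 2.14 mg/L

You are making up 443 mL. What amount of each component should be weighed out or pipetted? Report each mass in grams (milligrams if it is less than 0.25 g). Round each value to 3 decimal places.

L-glutamine 0.321 g; ammonium nitrate 1.683 g; L-leucine 140.431 mg; sorbitol 6.246 g; calcium pantothenate 0.948 mg

Target volume = 443 mL = 0.443 L.
L-glutamine: 0.0725% w/v = 0.725 g/L → 0.725 × 0.443 L = 0.321 g
ammonium nitrate: 0.38% w/v = 3.8 g/L → 3.8 × 0.443 L = 1.683 g
L-leucine: 0.0317 g per 100 mL × 443 mL ÷ 100 = 0.140431 g = 140.431 mg
sorbitol: 14.1 g/L × 0.443 L = 6.246 g
calcium pantothenate: 2.14 mg/L × 0.443 L = 0.948 mg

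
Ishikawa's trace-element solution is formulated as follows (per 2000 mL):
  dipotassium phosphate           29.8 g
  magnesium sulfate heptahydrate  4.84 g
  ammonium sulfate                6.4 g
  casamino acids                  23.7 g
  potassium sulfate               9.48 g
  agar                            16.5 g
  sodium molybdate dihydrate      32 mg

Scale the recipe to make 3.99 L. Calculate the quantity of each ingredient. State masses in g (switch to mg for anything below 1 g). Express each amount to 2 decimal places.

dipotassium phosphate 59.45 g; magnesium sulfate heptahydrate 9.66 g; ammonium sulfate 12.77 g; casamino acids 47.28 g; potassium sulfate 18.91 g; agar 32.92 g; sodium molybdate dihydrate 63.84 mg

Scale factor = 3990 mL / 2000 mL = 1.995.
dipotassium phosphate: 29.8 g × (3990 mL / 2000 mL) = 59.45 g
magnesium sulfate heptahydrate: 4.84 g × (3990 mL / 2000 mL) = 9.66 g
ammonium sulfate: 6.4 g × (3990 mL / 2000 mL) = 12.77 g
casamino acids: 23.7 g × (3990 mL / 2000 mL) = 47.28 g
potassium sulfate: 9.48 g × (3990 mL / 2000 mL) = 18.91 g
agar: 16.5 g × (3990 mL / 2000 mL) = 32.92 g
sodium molybdate dihydrate: 32 mg × (3990 mL / 2000 mL) = 63.84 mg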